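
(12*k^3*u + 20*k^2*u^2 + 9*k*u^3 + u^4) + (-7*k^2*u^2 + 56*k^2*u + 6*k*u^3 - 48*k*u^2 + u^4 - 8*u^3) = 12*k^3*u + 13*k^2*u^2 + 56*k^2*u + 15*k*u^3 - 48*k*u^2 + 2*u^4 - 8*u^3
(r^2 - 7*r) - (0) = r^2 - 7*r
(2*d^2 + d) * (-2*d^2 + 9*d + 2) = -4*d^4 + 16*d^3 + 13*d^2 + 2*d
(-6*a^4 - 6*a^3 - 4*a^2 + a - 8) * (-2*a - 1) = 12*a^5 + 18*a^4 + 14*a^3 + 2*a^2 + 15*a + 8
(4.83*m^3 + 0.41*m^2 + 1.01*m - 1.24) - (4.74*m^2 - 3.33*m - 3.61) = 4.83*m^3 - 4.33*m^2 + 4.34*m + 2.37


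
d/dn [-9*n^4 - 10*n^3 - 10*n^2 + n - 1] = -36*n^3 - 30*n^2 - 20*n + 1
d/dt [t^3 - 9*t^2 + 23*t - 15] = 3*t^2 - 18*t + 23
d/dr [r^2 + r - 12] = 2*r + 1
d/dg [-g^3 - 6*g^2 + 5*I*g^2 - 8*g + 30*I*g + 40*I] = -3*g^2 - g*(12 - 10*I) - 8 + 30*I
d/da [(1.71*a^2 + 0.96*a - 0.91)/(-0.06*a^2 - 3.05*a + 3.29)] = (-5.1579*a^2 + 11.1426*a + 0.3829)/(0.0036*a^4 + 0.366*a^3 + 8.9077*a^2 - 20.069*a + 10.8241)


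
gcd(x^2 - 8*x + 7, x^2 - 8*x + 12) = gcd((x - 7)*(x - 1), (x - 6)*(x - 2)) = 1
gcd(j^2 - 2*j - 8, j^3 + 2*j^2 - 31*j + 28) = j - 4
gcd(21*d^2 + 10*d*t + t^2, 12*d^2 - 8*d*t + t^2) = 1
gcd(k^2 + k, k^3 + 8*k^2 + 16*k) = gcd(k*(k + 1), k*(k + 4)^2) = k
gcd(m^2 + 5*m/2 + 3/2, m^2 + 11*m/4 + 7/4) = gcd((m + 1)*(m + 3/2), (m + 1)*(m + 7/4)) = m + 1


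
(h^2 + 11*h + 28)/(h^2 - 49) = (h + 4)/(h - 7)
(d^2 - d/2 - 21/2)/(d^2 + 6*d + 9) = (d - 7/2)/(d + 3)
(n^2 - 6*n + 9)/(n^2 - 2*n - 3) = (n - 3)/(n + 1)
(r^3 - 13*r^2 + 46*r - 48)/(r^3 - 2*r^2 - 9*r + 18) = (r - 8)/(r + 3)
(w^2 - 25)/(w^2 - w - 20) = (w + 5)/(w + 4)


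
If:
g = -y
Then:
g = -y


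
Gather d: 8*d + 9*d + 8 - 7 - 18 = 17*d - 17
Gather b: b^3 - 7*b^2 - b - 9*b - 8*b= b^3 - 7*b^2 - 18*b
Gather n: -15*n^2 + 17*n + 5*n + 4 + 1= -15*n^2 + 22*n + 5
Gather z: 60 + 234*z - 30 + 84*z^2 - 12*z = 84*z^2 + 222*z + 30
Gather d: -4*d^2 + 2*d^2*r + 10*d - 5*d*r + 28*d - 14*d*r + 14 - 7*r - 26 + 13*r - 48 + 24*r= d^2*(2*r - 4) + d*(38 - 19*r) + 30*r - 60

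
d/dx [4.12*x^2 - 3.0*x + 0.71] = 8.24*x - 3.0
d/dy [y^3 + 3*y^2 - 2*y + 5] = 3*y^2 + 6*y - 2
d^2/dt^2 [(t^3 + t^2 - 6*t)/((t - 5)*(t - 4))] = 16*(8*t^3 - 75*t^2 + 195*t - 85)/(t^6 - 27*t^5 + 303*t^4 - 1809*t^3 + 6060*t^2 - 10800*t + 8000)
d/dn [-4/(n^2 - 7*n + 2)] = 4*(2*n - 7)/(n^2 - 7*n + 2)^2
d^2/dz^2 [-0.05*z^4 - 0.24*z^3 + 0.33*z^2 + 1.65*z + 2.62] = -0.6*z^2 - 1.44*z + 0.66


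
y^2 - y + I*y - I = (y - 1)*(y + I)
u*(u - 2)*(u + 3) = u^3 + u^2 - 6*u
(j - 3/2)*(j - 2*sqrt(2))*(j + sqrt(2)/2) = j^3 - 3*sqrt(2)*j^2/2 - 3*j^2/2 - 2*j + 9*sqrt(2)*j/4 + 3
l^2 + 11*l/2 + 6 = (l + 3/2)*(l + 4)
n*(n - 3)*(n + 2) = n^3 - n^2 - 6*n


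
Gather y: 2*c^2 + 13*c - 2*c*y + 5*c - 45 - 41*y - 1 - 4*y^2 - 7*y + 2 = 2*c^2 + 18*c - 4*y^2 + y*(-2*c - 48) - 44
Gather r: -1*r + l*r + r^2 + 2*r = r^2 + r*(l + 1)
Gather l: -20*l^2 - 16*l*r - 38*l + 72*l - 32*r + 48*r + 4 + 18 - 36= -20*l^2 + l*(34 - 16*r) + 16*r - 14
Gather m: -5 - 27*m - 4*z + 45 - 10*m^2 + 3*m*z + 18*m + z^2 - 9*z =-10*m^2 + m*(3*z - 9) + z^2 - 13*z + 40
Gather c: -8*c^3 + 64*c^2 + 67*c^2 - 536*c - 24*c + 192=-8*c^3 + 131*c^2 - 560*c + 192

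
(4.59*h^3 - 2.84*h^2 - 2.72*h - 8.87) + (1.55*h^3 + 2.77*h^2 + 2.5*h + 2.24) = 6.14*h^3 - 0.0699999999999998*h^2 - 0.22*h - 6.63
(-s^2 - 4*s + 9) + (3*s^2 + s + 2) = 2*s^2 - 3*s + 11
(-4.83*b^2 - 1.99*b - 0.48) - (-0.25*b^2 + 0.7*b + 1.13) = -4.58*b^2 - 2.69*b - 1.61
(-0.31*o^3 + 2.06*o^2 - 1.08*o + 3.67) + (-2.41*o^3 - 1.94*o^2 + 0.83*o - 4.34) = -2.72*o^3 + 0.12*o^2 - 0.25*o - 0.67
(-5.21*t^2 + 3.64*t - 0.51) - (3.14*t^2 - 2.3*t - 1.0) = -8.35*t^2 + 5.94*t + 0.49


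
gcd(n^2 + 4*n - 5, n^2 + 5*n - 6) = n - 1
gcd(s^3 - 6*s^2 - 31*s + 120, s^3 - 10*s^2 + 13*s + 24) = s^2 - 11*s + 24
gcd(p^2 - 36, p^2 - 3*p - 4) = 1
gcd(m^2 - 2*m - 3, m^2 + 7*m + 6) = m + 1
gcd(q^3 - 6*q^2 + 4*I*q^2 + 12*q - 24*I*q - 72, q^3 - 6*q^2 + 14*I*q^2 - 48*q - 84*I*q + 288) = q^2 + q*(-6 + 6*I) - 36*I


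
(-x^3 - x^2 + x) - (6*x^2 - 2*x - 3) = -x^3 - 7*x^2 + 3*x + 3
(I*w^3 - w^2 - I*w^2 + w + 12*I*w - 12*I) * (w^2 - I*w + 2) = I*w^5 - I*w^4 + 15*I*w^3 + 10*w^2 - 15*I*w^2 - 10*w + 24*I*w - 24*I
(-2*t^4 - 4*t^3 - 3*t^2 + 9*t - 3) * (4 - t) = 2*t^5 - 4*t^4 - 13*t^3 - 21*t^2 + 39*t - 12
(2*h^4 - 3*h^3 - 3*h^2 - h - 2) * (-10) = -20*h^4 + 30*h^3 + 30*h^2 + 10*h + 20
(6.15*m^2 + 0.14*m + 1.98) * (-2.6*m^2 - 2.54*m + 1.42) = -15.99*m^4 - 15.985*m^3 + 3.2294*m^2 - 4.8304*m + 2.8116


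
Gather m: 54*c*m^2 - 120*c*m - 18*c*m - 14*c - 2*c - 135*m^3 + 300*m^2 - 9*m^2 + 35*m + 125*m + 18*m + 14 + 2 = -16*c - 135*m^3 + m^2*(54*c + 291) + m*(178 - 138*c) + 16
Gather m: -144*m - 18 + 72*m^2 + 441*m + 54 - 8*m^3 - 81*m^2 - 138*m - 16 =-8*m^3 - 9*m^2 + 159*m + 20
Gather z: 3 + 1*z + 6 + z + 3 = 2*z + 12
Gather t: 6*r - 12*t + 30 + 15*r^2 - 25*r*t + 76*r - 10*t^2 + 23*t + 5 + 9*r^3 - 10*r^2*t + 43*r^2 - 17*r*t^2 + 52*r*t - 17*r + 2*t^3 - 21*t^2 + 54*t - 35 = 9*r^3 + 58*r^2 + 65*r + 2*t^3 + t^2*(-17*r - 31) + t*(-10*r^2 + 27*r + 65)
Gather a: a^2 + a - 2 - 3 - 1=a^2 + a - 6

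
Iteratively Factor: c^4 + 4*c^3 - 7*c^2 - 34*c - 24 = (c + 2)*(c^3 + 2*c^2 - 11*c - 12) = (c - 3)*(c + 2)*(c^2 + 5*c + 4) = (c - 3)*(c + 1)*(c + 2)*(c + 4)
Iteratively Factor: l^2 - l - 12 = (l - 4)*(l + 3)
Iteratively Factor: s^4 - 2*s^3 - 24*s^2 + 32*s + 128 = (s + 4)*(s^3 - 6*s^2 + 32) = (s - 4)*(s + 4)*(s^2 - 2*s - 8) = (s - 4)*(s + 2)*(s + 4)*(s - 4)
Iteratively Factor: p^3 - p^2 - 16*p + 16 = (p - 4)*(p^2 + 3*p - 4) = (p - 4)*(p - 1)*(p + 4)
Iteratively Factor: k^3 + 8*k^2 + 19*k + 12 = (k + 4)*(k^2 + 4*k + 3) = (k + 1)*(k + 4)*(k + 3)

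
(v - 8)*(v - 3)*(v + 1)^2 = v^4 - 9*v^3 + 3*v^2 + 37*v + 24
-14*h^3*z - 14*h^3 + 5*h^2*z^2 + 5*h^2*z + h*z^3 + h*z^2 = (-2*h + z)*(7*h + z)*(h*z + h)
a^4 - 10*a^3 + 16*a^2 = a^2*(a - 8)*(a - 2)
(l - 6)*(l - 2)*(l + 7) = l^3 - l^2 - 44*l + 84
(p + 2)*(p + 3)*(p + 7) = p^3 + 12*p^2 + 41*p + 42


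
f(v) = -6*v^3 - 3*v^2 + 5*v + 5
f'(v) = -18*v^2 - 6*v + 5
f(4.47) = -568.48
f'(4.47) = -381.48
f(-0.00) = 5.00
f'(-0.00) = 5.00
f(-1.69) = 16.94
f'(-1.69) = -36.27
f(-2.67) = 84.47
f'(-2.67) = -107.30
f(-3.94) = 305.71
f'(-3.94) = -250.78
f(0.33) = 6.11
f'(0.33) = 1.06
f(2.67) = -117.24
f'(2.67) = -139.34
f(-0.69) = 2.09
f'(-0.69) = 0.57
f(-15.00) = 19505.00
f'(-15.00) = -3955.00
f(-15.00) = 19505.00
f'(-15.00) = -3955.00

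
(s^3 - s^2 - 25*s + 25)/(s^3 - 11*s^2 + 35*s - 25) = (s + 5)/(s - 5)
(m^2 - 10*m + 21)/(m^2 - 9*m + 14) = (m - 3)/(m - 2)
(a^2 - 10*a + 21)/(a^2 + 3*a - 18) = (a - 7)/(a + 6)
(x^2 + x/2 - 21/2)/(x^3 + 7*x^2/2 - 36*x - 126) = (x - 3)/(x^2 - 36)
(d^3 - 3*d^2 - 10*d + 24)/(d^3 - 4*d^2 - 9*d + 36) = (d - 2)/(d - 3)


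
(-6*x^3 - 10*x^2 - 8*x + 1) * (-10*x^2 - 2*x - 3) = 60*x^5 + 112*x^4 + 118*x^3 + 36*x^2 + 22*x - 3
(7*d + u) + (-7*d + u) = 2*u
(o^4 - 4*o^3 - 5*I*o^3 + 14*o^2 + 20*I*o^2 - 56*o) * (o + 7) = o^5 + 3*o^4 - 5*I*o^4 - 14*o^3 - 15*I*o^3 + 42*o^2 + 140*I*o^2 - 392*o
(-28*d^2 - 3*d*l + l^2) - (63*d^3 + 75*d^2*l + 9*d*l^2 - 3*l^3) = -63*d^3 - 75*d^2*l - 28*d^2 - 9*d*l^2 - 3*d*l + 3*l^3 + l^2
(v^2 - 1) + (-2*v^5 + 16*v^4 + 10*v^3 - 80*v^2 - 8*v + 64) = -2*v^5 + 16*v^4 + 10*v^3 - 79*v^2 - 8*v + 63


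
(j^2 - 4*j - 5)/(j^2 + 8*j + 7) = (j - 5)/(j + 7)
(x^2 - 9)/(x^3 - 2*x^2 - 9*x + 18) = 1/(x - 2)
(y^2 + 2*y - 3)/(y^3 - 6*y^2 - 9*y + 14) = (y + 3)/(y^2 - 5*y - 14)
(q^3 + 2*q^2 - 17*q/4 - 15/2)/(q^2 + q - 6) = (q^2 + 4*q + 15/4)/(q + 3)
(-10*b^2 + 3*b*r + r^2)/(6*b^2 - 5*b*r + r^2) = (5*b + r)/(-3*b + r)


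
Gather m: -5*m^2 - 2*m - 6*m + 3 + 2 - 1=-5*m^2 - 8*m + 4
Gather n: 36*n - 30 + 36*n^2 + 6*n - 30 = 36*n^2 + 42*n - 60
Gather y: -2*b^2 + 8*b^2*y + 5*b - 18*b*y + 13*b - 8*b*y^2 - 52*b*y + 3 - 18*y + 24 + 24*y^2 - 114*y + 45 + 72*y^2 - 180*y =-2*b^2 + 18*b + y^2*(96 - 8*b) + y*(8*b^2 - 70*b - 312) + 72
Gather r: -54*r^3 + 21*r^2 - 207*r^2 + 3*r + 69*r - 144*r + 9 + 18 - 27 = -54*r^3 - 186*r^2 - 72*r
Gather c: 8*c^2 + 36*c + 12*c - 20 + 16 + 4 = 8*c^2 + 48*c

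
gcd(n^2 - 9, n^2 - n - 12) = n + 3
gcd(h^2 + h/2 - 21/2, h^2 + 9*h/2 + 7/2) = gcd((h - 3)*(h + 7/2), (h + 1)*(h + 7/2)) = h + 7/2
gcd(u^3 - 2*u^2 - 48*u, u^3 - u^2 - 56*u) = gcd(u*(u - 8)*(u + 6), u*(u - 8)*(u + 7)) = u^2 - 8*u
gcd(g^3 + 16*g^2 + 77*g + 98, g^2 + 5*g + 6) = g + 2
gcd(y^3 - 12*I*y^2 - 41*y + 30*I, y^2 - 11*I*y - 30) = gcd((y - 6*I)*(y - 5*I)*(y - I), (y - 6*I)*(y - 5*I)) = y^2 - 11*I*y - 30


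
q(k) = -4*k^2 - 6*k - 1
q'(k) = -8*k - 6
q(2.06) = -30.33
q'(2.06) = -22.48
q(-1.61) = -1.71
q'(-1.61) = 6.88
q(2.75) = -47.75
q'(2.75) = -28.00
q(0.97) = -10.58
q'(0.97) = -13.76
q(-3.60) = -31.24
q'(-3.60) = 22.80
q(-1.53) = -1.18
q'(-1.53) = 6.24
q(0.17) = -2.14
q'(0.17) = -7.36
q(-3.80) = -35.96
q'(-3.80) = 24.40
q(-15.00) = -811.00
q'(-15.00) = 114.00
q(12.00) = -649.00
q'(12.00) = -102.00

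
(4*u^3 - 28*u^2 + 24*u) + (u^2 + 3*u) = 4*u^3 - 27*u^2 + 27*u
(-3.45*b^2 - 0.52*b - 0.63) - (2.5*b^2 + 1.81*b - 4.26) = -5.95*b^2 - 2.33*b + 3.63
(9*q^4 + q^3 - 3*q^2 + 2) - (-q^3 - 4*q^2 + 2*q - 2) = 9*q^4 + 2*q^3 + q^2 - 2*q + 4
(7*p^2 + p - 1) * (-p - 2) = -7*p^3 - 15*p^2 - p + 2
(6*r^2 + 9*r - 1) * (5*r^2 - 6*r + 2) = 30*r^4 + 9*r^3 - 47*r^2 + 24*r - 2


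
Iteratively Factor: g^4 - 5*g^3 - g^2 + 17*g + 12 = (g - 4)*(g^3 - g^2 - 5*g - 3) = (g - 4)*(g + 1)*(g^2 - 2*g - 3) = (g - 4)*(g - 3)*(g + 1)*(g + 1)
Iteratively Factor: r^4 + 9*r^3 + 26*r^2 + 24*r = (r + 3)*(r^3 + 6*r^2 + 8*r) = (r + 2)*(r + 3)*(r^2 + 4*r) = (r + 2)*(r + 3)*(r + 4)*(r)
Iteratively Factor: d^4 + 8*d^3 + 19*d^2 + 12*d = (d + 3)*(d^3 + 5*d^2 + 4*d) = d*(d + 3)*(d^2 + 5*d + 4) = d*(d + 1)*(d + 3)*(d + 4)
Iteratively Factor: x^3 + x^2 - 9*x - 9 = (x - 3)*(x^2 + 4*x + 3) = (x - 3)*(x + 1)*(x + 3)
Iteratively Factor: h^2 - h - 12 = (h - 4)*(h + 3)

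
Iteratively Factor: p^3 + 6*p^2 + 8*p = (p + 4)*(p^2 + 2*p) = (p + 2)*(p + 4)*(p)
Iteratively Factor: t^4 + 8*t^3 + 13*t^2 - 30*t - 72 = (t + 4)*(t^3 + 4*t^2 - 3*t - 18) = (t - 2)*(t + 4)*(t^2 + 6*t + 9) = (t - 2)*(t + 3)*(t + 4)*(t + 3)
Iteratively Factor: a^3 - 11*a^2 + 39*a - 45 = (a - 3)*(a^2 - 8*a + 15) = (a - 5)*(a - 3)*(a - 3)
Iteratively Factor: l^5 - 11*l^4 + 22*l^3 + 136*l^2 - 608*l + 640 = (l + 4)*(l^4 - 15*l^3 + 82*l^2 - 192*l + 160) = (l - 2)*(l + 4)*(l^3 - 13*l^2 + 56*l - 80) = (l - 4)*(l - 2)*(l + 4)*(l^2 - 9*l + 20) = (l - 5)*(l - 4)*(l - 2)*(l + 4)*(l - 4)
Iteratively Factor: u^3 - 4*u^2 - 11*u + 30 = (u + 3)*(u^2 - 7*u + 10) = (u - 2)*(u + 3)*(u - 5)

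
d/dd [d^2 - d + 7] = 2*d - 1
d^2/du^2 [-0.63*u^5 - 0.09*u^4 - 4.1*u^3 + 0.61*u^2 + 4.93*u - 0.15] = -12.6*u^3 - 1.08*u^2 - 24.6*u + 1.22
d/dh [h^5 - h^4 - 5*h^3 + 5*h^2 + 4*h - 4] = 5*h^4 - 4*h^3 - 15*h^2 + 10*h + 4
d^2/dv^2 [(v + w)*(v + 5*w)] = 2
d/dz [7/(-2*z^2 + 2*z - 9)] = 14*(2*z - 1)/(2*z^2 - 2*z + 9)^2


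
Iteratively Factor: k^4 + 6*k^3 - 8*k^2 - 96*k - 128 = (k + 4)*(k^3 + 2*k^2 - 16*k - 32) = (k + 4)^2*(k^2 - 2*k - 8) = (k + 2)*(k + 4)^2*(k - 4)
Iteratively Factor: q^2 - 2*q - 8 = (q - 4)*(q + 2)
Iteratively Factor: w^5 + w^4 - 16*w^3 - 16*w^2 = (w + 4)*(w^4 - 3*w^3 - 4*w^2) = w*(w + 4)*(w^3 - 3*w^2 - 4*w) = w*(w + 1)*(w + 4)*(w^2 - 4*w) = w^2*(w + 1)*(w + 4)*(w - 4)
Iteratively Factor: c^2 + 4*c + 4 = (c + 2)*(c + 2)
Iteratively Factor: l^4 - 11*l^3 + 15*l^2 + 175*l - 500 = (l - 5)*(l^3 - 6*l^2 - 15*l + 100) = (l - 5)^2*(l^2 - l - 20) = (l - 5)^2*(l + 4)*(l - 5)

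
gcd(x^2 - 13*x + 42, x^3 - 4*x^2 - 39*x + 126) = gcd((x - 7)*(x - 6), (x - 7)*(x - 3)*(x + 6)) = x - 7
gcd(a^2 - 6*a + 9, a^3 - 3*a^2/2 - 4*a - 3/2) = a - 3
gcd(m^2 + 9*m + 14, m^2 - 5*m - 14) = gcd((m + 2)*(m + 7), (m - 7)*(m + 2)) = m + 2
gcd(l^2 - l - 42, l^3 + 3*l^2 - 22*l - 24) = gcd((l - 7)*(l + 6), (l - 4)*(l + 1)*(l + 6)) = l + 6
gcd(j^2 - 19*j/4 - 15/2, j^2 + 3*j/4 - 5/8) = j + 5/4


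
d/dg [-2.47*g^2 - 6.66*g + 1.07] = -4.94*g - 6.66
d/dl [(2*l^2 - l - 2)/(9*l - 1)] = (18*l^2 - 4*l + 19)/(81*l^2 - 18*l + 1)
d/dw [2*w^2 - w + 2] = 4*w - 1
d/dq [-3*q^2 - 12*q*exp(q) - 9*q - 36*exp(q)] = -12*q*exp(q) - 6*q - 48*exp(q) - 9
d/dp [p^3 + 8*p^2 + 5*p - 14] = 3*p^2 + 16*p + 5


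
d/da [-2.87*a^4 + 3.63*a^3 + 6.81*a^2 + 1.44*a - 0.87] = -11.48*a^3 + 10.89*a^2 + 13.62*a + 1.44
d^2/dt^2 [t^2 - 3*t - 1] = 2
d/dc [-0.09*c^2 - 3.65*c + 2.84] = -0.18*c - 3.65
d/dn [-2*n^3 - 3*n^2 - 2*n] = -6*n^2 - 6*n - 2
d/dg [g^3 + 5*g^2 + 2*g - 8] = 3*g^2 + 10*g + 2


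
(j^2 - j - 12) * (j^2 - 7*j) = j^4 - 8*j^3 - 5*j^2 + 84*j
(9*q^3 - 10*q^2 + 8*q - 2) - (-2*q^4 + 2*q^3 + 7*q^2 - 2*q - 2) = 2*q^4 + 7*q^3 - 17*q^2 + 10*q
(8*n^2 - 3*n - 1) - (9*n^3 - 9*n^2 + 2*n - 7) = -9*n^3 + 17*n^2 - 5*n + 6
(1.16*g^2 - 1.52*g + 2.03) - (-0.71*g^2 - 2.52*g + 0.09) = 1.87*g^2 + 1.0*g + 1.94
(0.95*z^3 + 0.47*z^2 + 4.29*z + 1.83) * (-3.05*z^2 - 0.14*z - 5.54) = -2.8975*z^5 - 1.5665*z^4 - 18.4133*z^3 - 8.7859*z^2 - 24.0228*z - 10.1382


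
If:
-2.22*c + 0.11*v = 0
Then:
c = 0.0495495495495495*v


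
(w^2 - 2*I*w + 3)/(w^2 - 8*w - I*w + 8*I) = (w^2 - 2*I*w + 3)/(w^2 - 8*w - I*w + 8*I)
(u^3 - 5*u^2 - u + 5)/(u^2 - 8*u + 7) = (u^2 - 4*u - 5)/(u - 7)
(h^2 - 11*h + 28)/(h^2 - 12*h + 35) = (h - 4)/(h - 5)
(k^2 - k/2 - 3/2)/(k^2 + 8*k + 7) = (k - 3/2)/(k + 7)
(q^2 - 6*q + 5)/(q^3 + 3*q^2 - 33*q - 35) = (q - 1)/(q^2 + 8*q + 7)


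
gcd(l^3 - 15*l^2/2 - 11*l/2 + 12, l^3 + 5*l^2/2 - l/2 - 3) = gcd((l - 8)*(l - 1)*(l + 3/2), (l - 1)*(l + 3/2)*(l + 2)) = l^2 + l/2 - 3/2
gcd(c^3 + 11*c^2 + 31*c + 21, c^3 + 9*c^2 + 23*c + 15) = c^2 + 4*c + 3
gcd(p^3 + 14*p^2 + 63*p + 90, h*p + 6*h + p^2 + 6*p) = p + 6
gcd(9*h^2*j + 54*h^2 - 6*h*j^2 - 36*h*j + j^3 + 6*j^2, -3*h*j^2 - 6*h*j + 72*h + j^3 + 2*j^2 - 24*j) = 3*h*j + 18*h - j^2 - 6*j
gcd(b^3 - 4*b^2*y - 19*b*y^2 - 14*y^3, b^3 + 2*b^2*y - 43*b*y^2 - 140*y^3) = -b + 7*y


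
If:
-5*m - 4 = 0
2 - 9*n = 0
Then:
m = -4/5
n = 2/9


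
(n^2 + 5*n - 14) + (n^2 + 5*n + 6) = 2*n^2 + 10*n - 8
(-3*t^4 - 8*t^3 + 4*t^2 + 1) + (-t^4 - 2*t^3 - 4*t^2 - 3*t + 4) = -4*t^4 - 10*t^3 - 3*t + 5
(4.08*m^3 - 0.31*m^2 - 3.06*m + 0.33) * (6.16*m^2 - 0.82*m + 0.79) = 25.1328*m^5 - 5.2552*m^4 - 15.3722*m^3 + 4.2971*m^2 - 2.688*m + 0.2607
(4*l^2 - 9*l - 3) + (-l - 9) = 4*l^2 - 10*l - 12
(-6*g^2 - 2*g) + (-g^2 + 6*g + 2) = -7*g^2 + 4*g + 2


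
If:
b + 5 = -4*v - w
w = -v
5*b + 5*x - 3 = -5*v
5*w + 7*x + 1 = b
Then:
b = 63/10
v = -113/30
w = 113/30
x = -29/15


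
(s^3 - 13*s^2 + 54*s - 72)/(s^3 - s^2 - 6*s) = (s^2 - 10*s + 24)/(s*(s + 2))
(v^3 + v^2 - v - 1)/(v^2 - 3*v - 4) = (v^2 - 1)/(v - 4)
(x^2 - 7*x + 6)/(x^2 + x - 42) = (x - 1)/(x + 7)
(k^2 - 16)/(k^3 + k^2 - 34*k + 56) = (k + 4)/(k^2 + 5*k - 14)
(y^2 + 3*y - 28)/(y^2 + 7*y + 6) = (y^2 + 3*y - 28)/(y^2 + 7*y + 6)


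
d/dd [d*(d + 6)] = 2*d + 6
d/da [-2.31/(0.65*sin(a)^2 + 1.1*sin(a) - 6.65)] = (3.003*sin(a) + 2.541)*cos(a)/(0.65*sin(a)^2 + 1.1*sin(a) - 6.65)^2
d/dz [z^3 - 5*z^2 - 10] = z*(3*z - 10)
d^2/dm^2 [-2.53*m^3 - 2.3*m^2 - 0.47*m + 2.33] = -15.18*m - 4.6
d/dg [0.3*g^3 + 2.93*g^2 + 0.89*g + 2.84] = 0.9*g^2 + 5.86*g + 0.89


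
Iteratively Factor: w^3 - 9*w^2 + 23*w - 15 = (w - 3)*(w^2 - 6*w + 5) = (w - 5)*(w - 3)*(w - 1)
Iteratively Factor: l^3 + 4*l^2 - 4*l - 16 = (l + 2)*(l^2 + 2*l - 8) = (l + 2)*(l + 4)*(l - 2)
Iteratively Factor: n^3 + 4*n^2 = (n)*(n^2 + 4*n) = n*(n + 4)*(n)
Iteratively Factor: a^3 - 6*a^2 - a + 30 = (a - 3)*(a^2 - 3*a - 10) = (a - 3)*(a + 2)*(a - 5)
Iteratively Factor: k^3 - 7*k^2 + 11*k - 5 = (k - 1)*(k^2 - 6*k + 5) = (k - 5)*(k - 1)*(k - 1)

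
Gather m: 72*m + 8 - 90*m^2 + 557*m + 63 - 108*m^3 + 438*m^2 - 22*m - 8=-108*m^3 + 348*m^2 + 607*m + 63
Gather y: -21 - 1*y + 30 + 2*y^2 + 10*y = 2*y^2 + 9*y + 9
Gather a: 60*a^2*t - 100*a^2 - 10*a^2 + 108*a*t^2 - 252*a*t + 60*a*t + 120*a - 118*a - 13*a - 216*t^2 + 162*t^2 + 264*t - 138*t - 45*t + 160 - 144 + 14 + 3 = a^2*(60*t - 110) + a*(108*t^2 - 192*t - 11) - 54*t^2 + 81*t + 33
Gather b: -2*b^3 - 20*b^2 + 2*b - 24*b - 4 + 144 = -2*b^3 - 20*b^2 - 22*b + 140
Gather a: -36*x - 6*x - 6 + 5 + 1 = -42*x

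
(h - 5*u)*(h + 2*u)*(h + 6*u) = h^3 + 3*h^2*u - 28*h*u^2 - 60*u^3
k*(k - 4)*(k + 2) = k^3 - 2*k^2 - 8*k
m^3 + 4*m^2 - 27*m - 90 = (m - 5)*(m + 3)*(m + 6)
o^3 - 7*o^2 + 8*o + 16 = (o - 4)^2*(o + 1)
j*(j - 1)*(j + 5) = j^3 + 4*j^2 - 5*j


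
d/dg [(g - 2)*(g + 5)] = 2*g + 3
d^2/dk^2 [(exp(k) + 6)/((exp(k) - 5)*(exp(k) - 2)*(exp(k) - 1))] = (4*exp(6*k) + 30*exp(5*k) - 532*exp(4*k) + 2006*exp(3*k) - 2388*exp(2*k) - 16*exp(k) + 1120)*exp(k)/(exp(9*k) - 24*exp(8*k) + 243*exp(7*k) - 1358*exp(6*k) + 4611*exp(5*k) - 9876*exp(4*k) + 13373*exp(3*k) - 11070*exp(2*k) + 5100*exp(k) - 1000)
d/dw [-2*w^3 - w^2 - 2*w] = -6*w^2 - 2*w - 2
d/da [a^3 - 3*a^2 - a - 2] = 3*a^2 - 6*a - 1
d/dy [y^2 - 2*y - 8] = 2*y - 2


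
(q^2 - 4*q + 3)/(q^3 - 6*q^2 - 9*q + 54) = (q - 1)/(q^2 - 3*q - 18)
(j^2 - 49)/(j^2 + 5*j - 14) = (j - 7)/(j - 2)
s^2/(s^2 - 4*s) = s/(s - 4)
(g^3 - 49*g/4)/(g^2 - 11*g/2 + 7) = g*(2*g + 7)/(2*(g - 2))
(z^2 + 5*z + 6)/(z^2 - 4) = (z + 3)/(z - 2)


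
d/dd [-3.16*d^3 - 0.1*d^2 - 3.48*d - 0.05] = -9.48*d^2 - 0.2*d - 3.48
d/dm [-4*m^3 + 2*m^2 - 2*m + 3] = -12*m^2 + 4*m - 2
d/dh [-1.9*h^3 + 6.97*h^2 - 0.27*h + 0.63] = -5.7*h^2 + 13.94*h - 0.27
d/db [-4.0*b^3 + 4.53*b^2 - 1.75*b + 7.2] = -12.0*b^2 + 9.06*b - 1.75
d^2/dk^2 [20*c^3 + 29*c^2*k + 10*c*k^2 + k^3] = 20*c + 6*k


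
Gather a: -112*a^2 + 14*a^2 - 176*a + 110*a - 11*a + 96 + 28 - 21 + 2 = -98*a^2 - 77*a + 105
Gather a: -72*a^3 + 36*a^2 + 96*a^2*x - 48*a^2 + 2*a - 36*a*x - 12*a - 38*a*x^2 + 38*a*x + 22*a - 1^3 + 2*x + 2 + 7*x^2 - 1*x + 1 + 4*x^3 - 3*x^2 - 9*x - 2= -72*a^3 + a^2*(96*x - 12) + a*(-38*x^2 + 2*x + 12) + 4*x^3 + 4*x^2 - 8*x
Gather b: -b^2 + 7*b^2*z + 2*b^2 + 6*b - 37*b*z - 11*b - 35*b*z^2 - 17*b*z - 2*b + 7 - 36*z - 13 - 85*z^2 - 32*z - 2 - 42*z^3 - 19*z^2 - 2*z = b^2*(7*z + 1) + b*(-35*z^2 - 54*z - 7) - 42*z^3 - 104*z^2 - 70*z - 8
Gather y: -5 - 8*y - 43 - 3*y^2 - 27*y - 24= -3*y^2 - 35*y - 72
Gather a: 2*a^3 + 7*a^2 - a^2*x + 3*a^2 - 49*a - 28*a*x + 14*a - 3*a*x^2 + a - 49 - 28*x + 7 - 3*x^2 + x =2*a^3 + a^2*(10 - x) + a*(-3*x^2 - 28*x - 34) - 3*x^2 - 27*x - 42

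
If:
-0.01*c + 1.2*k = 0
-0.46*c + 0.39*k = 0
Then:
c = 0.00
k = 0.00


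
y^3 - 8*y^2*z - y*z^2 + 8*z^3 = (y - 8*z)*(y - z)*(y + z)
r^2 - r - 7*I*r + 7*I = (r - 1)*(r - 7*I)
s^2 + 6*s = s*(s + 6)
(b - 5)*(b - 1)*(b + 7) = b^3 + b^2 - 37*b + 35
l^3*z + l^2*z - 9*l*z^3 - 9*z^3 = (l - 3*z)*(l + 3*z)*(l*z + z)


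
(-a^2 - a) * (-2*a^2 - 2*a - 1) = 2*a^4 + 4*a^3 + 3*a^2 + a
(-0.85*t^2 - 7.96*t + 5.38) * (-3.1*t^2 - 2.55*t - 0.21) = 2.635*t^4 + 26.8435*t^3 + 3.7985*t^2 - 12.0474*t - 1.1298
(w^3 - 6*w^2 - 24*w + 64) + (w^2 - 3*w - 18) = w^3 - 5*w^2 - 27*w + 46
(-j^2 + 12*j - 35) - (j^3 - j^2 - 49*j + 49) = -j^3 + 61*j - 84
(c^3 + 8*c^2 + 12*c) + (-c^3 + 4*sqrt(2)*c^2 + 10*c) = 4*sqrt(2)*c^2 + 8*c^2 + 22*c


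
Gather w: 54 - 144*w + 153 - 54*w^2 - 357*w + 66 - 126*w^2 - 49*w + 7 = -180*w^2 - 550*w + 280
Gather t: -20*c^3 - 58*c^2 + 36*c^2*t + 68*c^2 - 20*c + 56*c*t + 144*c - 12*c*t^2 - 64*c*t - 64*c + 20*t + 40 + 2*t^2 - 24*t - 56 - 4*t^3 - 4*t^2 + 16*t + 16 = -20*c^3 + 10*c^2 + 60*c - 4*t^3 + t^2*(-12*c - 2) + t*(36*c^2 - 8*c + 12)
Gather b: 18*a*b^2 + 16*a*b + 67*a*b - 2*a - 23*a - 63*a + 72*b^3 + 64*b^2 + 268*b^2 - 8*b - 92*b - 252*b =-88*a + 72*b^3 + b^2*(18*a + 332) + b*(83*a - 352)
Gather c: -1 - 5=-6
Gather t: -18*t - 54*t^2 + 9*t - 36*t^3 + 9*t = -36*t^3 - 54*t^2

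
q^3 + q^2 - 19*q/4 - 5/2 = (q - 2)*(q + 1/2)*(q + 5/2)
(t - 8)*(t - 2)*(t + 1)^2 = t^4 - 8*t^3 - 3*t^2 + 22*t + 16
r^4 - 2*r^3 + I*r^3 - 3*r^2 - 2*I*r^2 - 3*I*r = r*(r - 3)*(r + 1)*(r + I)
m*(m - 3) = m^2 - 3*m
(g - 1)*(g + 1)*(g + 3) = g^3 + 3*g^2 - g - 3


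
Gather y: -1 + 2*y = 2*y - 1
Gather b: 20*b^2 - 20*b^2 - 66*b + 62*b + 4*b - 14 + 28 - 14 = 0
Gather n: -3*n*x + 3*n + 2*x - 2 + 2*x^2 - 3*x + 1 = n*(3 - 3*x) + 2*x^2 - x - 1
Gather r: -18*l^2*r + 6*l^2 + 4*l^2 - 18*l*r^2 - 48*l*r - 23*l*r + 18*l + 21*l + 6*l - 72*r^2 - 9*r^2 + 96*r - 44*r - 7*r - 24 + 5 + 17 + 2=10*l^2 + 45*l + r^2*(-18*l - 81) + r*(-18*l^2 - 71*l + 45)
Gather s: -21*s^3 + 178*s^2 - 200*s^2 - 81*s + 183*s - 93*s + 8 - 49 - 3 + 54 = -21*s^3 - 22*s^2 + 9*s + 10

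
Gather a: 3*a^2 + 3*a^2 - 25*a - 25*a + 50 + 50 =6*a^2 - 50*a + 100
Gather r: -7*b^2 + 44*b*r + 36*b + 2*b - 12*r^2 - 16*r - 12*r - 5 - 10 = -7*b^2 + 38*b - 12*r^2 + r*(44*b - 28) - 15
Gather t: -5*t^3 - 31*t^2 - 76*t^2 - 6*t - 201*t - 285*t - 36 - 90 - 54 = -5*t^3 - 107*t^2 - 492*t - 180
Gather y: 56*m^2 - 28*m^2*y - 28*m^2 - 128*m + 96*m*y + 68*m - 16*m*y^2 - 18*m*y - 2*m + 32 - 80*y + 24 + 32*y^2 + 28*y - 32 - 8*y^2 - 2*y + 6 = 28*m^2 - 62*m + y^2*(24 - 16*m) + y*(-28*m^2 + 78*m - 54) + 30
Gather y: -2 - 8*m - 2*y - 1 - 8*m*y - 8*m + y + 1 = -16*m + y*(-8*m - 1) - 2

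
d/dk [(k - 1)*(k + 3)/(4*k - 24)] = (k^2 - 12*k - 9)/(4*(k^2 - 12*k + 36))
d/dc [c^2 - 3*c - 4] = 2*c - 3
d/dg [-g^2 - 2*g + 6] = -2*g - 2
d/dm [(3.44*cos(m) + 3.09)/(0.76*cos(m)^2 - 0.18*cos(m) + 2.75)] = (2.6144*cos(m)^2 + 4.6968*cos(m) - 10.0162)*sin(m)/(0.5776*cos(m)^4 - 0.2736*cos(m)^3 + 4.2124*cos(m)^2 - 0.99*cos(m) + 7.5625)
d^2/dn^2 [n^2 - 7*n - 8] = 2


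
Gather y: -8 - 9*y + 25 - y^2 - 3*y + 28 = -y^2 - 12*y + 45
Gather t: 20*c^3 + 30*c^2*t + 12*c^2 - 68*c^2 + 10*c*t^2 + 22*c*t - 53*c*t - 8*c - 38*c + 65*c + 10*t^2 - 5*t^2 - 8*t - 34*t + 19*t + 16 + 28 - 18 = 20*c^3 - 56*c^2 + 19*c + t^2*(10*c + 5) + t*(30*c^2 - 31*c - 23) + 26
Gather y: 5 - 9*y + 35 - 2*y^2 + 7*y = -2*y^2 - 2*y + 40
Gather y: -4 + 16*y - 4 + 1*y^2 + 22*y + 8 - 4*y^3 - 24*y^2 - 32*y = -4*y^3 - 23*y^2 + 6*y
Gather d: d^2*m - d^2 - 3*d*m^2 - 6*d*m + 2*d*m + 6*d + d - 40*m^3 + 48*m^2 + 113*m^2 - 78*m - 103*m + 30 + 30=d^2*(m - 1) + d*(-3*m^2 - 4*m + 7) - 40*m^3 + 161*m^2 - 181*m + 60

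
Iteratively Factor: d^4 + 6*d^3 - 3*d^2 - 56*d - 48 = (d + 4)*(d^3 + 2*d^2 - 11*d - 12) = (d - 3)*(d + 4)*(d^2 + 5*d + 4) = (d - 3)*(d + 4)^2*(d + 1)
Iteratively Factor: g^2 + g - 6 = (g - 2)*(g + 3)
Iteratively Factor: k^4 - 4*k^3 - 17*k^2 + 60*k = (k - 3)*(k^3 - k^2 - 20*k) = (k - 3)*(k + 4)*(k^2 - 5*k) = (k - 5)*(k - 3)*(k + 4)*(k)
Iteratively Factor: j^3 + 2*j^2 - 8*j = (j - 2)*(j^2 + 4*j) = (j - 2)*(j + 4)*(j)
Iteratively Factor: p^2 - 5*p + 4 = (p - 4)*(p - 1)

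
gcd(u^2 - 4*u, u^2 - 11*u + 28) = u - 4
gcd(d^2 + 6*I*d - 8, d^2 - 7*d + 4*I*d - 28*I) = d + 4*I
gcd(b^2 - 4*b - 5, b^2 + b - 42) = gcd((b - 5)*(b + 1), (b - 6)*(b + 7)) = 1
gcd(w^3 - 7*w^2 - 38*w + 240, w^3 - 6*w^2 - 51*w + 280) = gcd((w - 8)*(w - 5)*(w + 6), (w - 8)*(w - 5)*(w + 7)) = w^2 - 13*w + 40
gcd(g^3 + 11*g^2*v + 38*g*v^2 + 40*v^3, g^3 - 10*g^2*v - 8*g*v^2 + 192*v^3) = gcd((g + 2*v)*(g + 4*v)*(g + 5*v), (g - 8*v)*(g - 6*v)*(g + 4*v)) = g + 4*v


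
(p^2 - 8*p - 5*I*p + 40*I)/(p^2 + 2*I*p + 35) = (p - 8)/(p + 7*I)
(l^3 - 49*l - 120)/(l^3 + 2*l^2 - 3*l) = (l^2 - 3*l - 40)/(l*(l - 1))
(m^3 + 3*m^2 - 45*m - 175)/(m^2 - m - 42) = (m^2 + 10*m + 25)/(m + 6)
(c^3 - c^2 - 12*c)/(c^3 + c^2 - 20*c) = (c + 3)/(c + 5)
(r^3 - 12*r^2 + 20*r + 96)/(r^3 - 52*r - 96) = (r - 6)/(r + 6)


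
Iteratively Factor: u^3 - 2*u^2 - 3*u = (u - 3)*(u^2 + u) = (u - 3)*(u + 1)*(u)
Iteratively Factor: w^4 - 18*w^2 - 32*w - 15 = (w - 5)*(w^3 + 5*w^2 + 7*w + 3) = (w - 5)*(w + 1)*(w^2 + 4*w + 3) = (w - 5)*(w + 1)^2*(w + 3)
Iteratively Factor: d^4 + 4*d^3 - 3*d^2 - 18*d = (d + 3)*(d^3 + d^2 - 6*d) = (d - 2)*(d + 3)*(d^2 + 3*d) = d*(d - 2)*(d + 3)*(d + 3)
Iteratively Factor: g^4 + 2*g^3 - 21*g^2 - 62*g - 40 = (g - 5)*(g^3 + 7*g^2 + 14*g + 8) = (g - 5)*(g + 4)*(g^2 + 3*g + 2) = (g - 5)*(g + 2)*(g + 4)*(g + 1)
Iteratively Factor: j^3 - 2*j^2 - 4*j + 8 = (j + 2)*(j^2 - 4*j + 4) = (j - 2)*(j + 2)*(j - 2)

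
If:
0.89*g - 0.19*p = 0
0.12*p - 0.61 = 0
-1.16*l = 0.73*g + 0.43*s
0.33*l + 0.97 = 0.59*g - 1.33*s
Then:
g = 1.09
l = -0.65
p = 5.08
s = -0.09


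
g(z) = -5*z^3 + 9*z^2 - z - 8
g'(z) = -15*z^2 + 18*z - 1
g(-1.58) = 35.77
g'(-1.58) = -66.89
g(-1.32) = 20.50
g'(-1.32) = -50.90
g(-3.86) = 417.52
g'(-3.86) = -293.97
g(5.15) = -457.40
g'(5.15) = -306.14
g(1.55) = -6.55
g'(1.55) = -9.14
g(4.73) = -340.49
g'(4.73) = -251.45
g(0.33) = -7.53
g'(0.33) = 3.31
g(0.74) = -5.84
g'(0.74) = 4.11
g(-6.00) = 1402.00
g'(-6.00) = -649.00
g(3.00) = -65.00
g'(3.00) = -82.00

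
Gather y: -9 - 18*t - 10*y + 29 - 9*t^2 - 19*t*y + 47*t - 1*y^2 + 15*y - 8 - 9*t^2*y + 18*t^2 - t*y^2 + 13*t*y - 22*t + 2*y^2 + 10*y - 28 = 9*t^2 + 7*t + y^2*(1 - t) + y*(-9*t^2 - 6*t + 15) - 16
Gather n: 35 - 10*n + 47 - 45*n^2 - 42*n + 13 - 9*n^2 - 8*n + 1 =-54*n^2 - 60*n + 96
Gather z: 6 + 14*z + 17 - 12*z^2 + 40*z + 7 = -12*z^2 + 54*z + 30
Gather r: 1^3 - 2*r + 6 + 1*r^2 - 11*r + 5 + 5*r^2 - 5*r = 6*r^2 - 18*r + 12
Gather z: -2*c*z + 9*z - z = z*(8 - 2*c)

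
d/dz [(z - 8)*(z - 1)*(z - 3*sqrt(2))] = 3*z^2 - 18*z - 6*sqrt(2)*z + 8 + 27*sqrt(2)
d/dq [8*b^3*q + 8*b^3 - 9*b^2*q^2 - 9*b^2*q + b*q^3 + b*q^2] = b*(8*b^2 - 18*b*q - 9*b + 3*q^2 + 2*q)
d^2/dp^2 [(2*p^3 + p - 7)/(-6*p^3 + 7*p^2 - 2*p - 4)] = 2*(-84*p^6 - 36*p^5 + 1926*p^4 - 2453*p^3 + 1377*p^2 - 978*p + 232)/(216*p^9 - 756*p^8 + 1098*p^7 - 415*p^6 - 642*p^5 + 792*p^4 - 40*p^3 - 288*p^2 + 96*p + 64)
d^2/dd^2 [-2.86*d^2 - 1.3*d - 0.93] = -5.72000000000000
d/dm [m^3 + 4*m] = 3*m^2 + 4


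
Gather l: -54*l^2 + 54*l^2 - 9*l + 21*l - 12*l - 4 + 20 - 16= 0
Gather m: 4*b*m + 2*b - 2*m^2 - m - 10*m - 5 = 2*b - 2*m^2 + m*(4*b - 11) - 5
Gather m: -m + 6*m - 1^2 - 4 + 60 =5*m + 55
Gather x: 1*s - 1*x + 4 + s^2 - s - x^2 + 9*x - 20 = s^2 - x^2 + 8*x - 16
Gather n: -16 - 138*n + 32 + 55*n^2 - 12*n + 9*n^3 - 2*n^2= 9*n^3 + 53*n^2 - 150*n + 16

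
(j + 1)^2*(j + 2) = j^3 + 4*j^2 + 5*j + 2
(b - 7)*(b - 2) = b^2 - 9*b + 14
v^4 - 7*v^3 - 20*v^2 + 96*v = v*(v - 8)*(v - 3)*(v + 4)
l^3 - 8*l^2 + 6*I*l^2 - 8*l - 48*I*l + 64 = (l - 8)*(l + 2*I)*(l + 4*I)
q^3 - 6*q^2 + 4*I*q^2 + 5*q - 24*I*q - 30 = (q - 6)*(q - I)*(q + 5*I)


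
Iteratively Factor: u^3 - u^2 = (u)*(u^2 - u) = u*(u - 1)*(u)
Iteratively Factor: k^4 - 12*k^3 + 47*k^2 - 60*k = (k - 5)*(k^3 - 7*k^2 + 12*k) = (k - 5)*(k - 3)*(k^2 - 4*k) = (k - 5)*(k - 4)*(k - 3)*(k)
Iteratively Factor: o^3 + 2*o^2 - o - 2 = (o - 1)*(o^2 + 3*o + 2) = (o - 1)*(o + 1)*(o + 2)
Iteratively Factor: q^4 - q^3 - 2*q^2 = (q + 1)*(q^3 - 2*q^2) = q*(q + 1)*(q^2 - 2*q) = q*(q - 2)*(q + 1)*(q)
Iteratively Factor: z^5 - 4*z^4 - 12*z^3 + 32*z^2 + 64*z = (z + 2)*(z^4 - 6*z^3 + 32*z) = z*(z + 2)*(z^3 - 6*z^2 + 32) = z*(z - 4)*(z + 2)*(z^2 - 2*z - 8) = z*(z - 4)*(z + 2)^2*(z - 4)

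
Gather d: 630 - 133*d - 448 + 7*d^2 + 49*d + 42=7*d^2 - 84*d + 224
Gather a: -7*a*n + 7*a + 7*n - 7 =a*(7 - 7*n) + 7*n - 7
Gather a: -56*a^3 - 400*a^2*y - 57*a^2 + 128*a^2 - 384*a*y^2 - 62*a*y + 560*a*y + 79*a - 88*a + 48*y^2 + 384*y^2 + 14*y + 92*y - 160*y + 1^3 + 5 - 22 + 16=-56*a^3 + a^2*(71 - 400*y) + a*(-384*y^2 + 498*y - 9) + 432*y^2 - 54*y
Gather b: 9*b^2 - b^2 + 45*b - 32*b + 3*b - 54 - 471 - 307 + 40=8*b^2 + 16*b - 792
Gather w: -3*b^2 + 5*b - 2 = -3*b^2 + 5*b - 2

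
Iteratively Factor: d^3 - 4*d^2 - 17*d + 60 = (d + 4)*(d^2 - 8*d + 15) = (d - 5)*(d + 4)*(d - 3)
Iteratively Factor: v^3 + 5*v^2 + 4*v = (v + 4)*(v^2 + v) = (v + 1)*(v + 4)*(v)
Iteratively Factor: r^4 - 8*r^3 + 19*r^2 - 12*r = (r)*(r^3 - 8*r^2 + 19*r - 12) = r*(r - 3)*(r^2 - 5*r + 4) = r*(r - 4)*(r - 3)*(r - 1)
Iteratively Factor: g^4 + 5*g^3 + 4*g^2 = (g)*(g^3 + 5*g^2 + 4*g) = g*(g + 1)*(g^2 + 4*g) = g*(g + 1)*(g + 4)*(g)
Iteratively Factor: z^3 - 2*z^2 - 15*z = (z - 5)*(z^2 + 3*z) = z*(z - 5)*(z + 3)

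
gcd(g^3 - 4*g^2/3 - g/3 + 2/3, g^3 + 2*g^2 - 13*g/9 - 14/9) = g^2 - g/3 - 2/3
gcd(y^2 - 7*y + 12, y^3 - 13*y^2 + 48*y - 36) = 1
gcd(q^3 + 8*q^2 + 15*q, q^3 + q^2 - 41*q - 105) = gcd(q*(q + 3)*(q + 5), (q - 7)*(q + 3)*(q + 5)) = q^2 + 8*q + 15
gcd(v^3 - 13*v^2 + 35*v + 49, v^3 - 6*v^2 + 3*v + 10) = v + 1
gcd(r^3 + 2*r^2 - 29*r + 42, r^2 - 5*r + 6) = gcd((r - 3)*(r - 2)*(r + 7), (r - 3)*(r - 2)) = r^2 - 5*r + 6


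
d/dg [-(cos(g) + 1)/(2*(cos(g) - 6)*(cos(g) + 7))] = (sin(g)^2 - 2*cos(g) - 44)*sin(g)/(2*(cos(g) - 6)^2*(cos(g) + 7)^2)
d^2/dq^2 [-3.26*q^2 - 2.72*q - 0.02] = -6.52000000000000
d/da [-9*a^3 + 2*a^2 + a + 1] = -27*a^2 + 4*a + 1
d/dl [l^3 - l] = 3*l^2 - 1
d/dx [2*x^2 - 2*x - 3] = 4*x - 2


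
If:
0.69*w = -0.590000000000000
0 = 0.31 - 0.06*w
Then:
No Solution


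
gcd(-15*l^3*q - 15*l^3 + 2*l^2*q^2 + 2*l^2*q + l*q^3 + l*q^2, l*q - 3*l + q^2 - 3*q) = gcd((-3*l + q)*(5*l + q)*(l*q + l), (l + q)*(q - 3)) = 1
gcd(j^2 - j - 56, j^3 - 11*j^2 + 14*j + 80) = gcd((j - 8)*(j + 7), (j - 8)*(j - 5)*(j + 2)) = j - 8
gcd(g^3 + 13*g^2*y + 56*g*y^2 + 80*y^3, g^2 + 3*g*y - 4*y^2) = g + 4*y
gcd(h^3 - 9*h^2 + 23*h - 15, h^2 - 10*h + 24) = 1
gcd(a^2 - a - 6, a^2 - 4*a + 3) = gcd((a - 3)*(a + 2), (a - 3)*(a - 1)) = a - 3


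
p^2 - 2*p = p*(p - 2)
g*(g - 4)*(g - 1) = g^3 - 5*g^2 + 4*g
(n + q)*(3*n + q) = 3*n^2 + 4*n*q + q^2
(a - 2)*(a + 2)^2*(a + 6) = a^4 + 8*a^3 + 8*a^2 - 32*a - 48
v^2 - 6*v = v*(v - 6)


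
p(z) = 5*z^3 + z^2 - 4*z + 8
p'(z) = 15*z^2 + 2*z - 4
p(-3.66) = -209.10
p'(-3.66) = 189.61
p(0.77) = 7.80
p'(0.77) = 6.43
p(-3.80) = -236.72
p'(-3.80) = 205.00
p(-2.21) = -32.25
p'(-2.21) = 64.84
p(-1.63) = -4.48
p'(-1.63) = 32.59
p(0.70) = 7.40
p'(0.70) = 4.75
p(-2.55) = -58.20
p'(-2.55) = 88.44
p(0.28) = 7.07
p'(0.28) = -2.26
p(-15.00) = -16582.00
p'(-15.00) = 3341.00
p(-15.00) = -16582.00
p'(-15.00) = 3341.00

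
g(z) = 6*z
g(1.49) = 8.94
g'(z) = 6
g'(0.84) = 6.00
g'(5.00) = 6.00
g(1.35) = 8.10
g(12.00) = 72.00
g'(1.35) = 6.00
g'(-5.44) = 6.00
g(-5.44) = -32.64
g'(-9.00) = 6.00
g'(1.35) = 6.00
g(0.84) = 5.04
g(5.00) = 30.00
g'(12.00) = 6.00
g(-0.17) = -1.02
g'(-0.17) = 6.00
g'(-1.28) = 6.00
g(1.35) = 8.10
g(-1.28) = -7.68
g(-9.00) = -54.00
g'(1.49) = 6.00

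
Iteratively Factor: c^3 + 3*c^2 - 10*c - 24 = (c + 2)*(c^2 + c - 12) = (c - 3)*(c + 2)*(c + 4)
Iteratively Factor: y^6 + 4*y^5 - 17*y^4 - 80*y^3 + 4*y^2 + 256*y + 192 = (y + 2)*(y^5 + 2*y^4 - 21*y^3 - 38*y^2 + 80*y + 96) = (y + 2)*(y + 3)*(y^4 - y^3 - 18*y^2 + 16*y + 32) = (y - 4)*(y + 2)*(y + 3)*(y^3 + 3*y^2 - 6*y - 8) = (y - 4)*(y + 2)*(y + 3)*(y + 4)*(y^2 - y - 2) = (y - 4)*(y - 2)*(y + 2)*(y + 3)*(y + 4)*(y + 1)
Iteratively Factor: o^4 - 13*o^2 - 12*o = (o)*(o^3 - 13*o - 12) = o*(o + 3)*(o^2 - 3*o - 4) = o*(o + 1)*(o + 3)*(o - 4)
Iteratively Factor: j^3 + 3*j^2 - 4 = (j + 2)*(j^2 + j - 2) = (j + 2)^2*(j - 1)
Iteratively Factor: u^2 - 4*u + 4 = (u - 2)*(u - 2)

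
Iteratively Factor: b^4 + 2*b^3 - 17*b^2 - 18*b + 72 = (b + 4)*(b^3 - 2*b^2 - 9*b + 18) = (b - 2)*(b + 4)*(b^2 - 9) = (b - 3)*(b - 2)*(b + 4)*(b + 3)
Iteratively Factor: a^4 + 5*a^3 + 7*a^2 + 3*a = (a + 1)*(a^3 + 4*a^2 + 3*a) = a*(a + 1)*(a^2 + 4*a + 3) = a*(a + 1)^2*(a + 3)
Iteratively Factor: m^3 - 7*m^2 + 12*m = (m)*(m^2 - 7*m + 12) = m*(m - 3)*(m - 4)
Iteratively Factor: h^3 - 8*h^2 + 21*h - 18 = (h - 2)*(h^2 - 6*h + 9) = (h - 3)*(h - 2)*(h - 3)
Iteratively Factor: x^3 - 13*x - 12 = (x - 4)*(x^2 + 4*x + 3) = (x - 4)*(x + 3)*(x + 1)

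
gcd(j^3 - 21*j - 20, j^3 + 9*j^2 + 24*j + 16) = j^2 + 5*j + 4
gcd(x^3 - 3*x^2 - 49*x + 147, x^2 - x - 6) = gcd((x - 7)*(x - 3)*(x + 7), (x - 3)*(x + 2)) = x - 3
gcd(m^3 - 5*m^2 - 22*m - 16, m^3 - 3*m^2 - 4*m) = m + 1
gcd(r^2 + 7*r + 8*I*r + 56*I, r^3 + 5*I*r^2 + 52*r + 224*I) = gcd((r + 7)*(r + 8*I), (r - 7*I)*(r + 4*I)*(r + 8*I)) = r + 8*I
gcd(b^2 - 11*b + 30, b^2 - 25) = b - 5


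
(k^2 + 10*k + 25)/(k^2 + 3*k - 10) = (k + 5)/(k - 2)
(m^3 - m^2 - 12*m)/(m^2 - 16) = m*(m + 3)/(m + 4)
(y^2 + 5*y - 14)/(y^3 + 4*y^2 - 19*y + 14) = 1/(y - 1)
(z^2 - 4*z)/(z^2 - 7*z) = (z - 4)/(z - 7)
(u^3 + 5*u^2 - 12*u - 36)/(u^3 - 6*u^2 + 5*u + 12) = (u^2 + 8*u + 12)/(u^2 - 3*u - 4)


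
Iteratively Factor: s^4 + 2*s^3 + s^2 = (s + 1)*(s^3 + s^2) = s*(s + 1)*(s^2 + s) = s^2*(s + 1)*(s + 1)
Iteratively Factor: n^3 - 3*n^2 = (n - 3)*(n^2) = n*(n - 3)*(n)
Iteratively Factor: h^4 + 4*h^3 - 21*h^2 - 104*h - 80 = (h - 5)*(h^3 + 9*h^2 + 24*h + 16) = (h - 5)*(h + 1)*(h^2 + 8*h + 16) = (h - 5)*(h + 1)*(h + 4)*(h + 4)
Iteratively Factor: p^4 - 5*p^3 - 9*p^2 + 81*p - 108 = (p - 3)*(p^3 - 2*p^2 - 15*p + 36) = (p - 3)^2*(p^2 + p - 12) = (p - 3)^3*(p + 4)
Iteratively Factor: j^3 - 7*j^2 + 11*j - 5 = (j - 5)*(j^2 - 2*j + 1) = (j - 5)*(j - 1)*(j - 1)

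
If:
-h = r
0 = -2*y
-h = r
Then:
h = -r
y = 0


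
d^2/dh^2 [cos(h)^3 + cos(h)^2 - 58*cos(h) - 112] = 229*cos(h)/4 - 2*cos(2*h) - 9*cos(3*h)/4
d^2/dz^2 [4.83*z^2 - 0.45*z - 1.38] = 9.66000000000000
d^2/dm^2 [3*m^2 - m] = 6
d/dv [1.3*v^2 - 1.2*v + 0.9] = 2.6*v - 1.2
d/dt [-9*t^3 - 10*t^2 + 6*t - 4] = -27*t^2 - 20*t + 6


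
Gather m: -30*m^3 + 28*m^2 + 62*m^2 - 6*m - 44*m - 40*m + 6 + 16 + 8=-30*m^3 + 90*m^2 - 90*m + 30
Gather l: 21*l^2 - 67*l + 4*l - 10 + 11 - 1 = 21*l^2 - 63*l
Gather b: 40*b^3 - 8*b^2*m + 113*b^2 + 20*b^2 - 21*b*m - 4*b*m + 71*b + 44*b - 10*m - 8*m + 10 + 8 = 40*b^3 + b^2*(133 - 8*m) + b*(115 - 25*m) - 18*m + 18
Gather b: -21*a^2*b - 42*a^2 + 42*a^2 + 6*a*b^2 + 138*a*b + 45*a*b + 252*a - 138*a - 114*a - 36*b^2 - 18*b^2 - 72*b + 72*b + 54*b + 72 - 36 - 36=b^2*(6*a - 54) + b*(-21*a^2 + 183*a + 54)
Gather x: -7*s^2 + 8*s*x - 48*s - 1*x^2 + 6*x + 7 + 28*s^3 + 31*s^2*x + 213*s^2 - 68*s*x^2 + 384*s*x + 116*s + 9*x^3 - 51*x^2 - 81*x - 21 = 28*s^3 + 206*s^2 + 68*s + 9*x^3 + x^2*(-68*s - 52) + x*(31*s^2 + 392*s - 75) - 14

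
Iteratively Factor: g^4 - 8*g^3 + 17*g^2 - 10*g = (g)*(g^3 - 8*g^2 + 17*g - 10) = g*(g - 2)*(g^2 - 6*g + 5) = g*(g - 2)*(g - 1)*(g - 5)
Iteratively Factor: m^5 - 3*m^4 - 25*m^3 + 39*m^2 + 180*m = (m + 3)*(m^4 - 6*m^3 - 7*m^2 + 60*m) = (m + 3)^2*(m^3 - 9*m^2 + 20*m) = (m - 5)*(m + 3)^2*(m^2 - 4*m) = (m - 5)*(m - 4)*(m + 3)^2*(m)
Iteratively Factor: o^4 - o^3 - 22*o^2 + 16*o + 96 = (o - 3)*(o^3 + 2*o^2 - 16*o - 32) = (o - 3)*(o + 2)*(o^2 - 16) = (o - 3)*(o + 2)*(o + 4)*(o - 4)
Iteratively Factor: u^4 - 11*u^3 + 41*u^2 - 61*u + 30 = (u - 2)*(u^3 - 9*u^2 + 23*u - 15) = (u - 3)*(u - 2)*(u^2 - 6*u + 5) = (u - 3)*(u - 2)*(u - 1)*(u - 5)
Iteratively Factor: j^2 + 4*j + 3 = (j + 1)*(j + 3)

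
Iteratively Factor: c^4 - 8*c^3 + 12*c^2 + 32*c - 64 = (c - 4)*(c^3 - 4*c^2 - 4*c + 16) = (c - 4)^2*(c^2 - 4) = (c - 4)^2*(c - 2)*(c + 2)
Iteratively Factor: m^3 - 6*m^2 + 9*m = (m - 3)*(m^2 - 3*m) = (m - 3)^2*(m)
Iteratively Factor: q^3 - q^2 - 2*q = (q + 1)*(q^2 - 2*q) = (q - 2)*(q + 1)*(q)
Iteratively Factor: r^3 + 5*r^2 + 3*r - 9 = (r - 1)*(r^2 + 6*r + 9) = (r - 1)*(r + 3)*(r + 3)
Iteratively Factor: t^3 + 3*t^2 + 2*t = (t)*(t^2 + 3*t + 2) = t*(t + 2)*(t + 1)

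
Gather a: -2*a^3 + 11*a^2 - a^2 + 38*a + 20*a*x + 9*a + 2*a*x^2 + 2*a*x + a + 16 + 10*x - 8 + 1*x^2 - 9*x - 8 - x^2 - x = -2*a^3 + 10*a^2 + a*(2*x^2 + 22*x + 48)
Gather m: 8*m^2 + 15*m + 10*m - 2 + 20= 8*m^2 + 25*m + 18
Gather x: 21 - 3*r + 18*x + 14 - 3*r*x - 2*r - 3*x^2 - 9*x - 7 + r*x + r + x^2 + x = -4*r - 2*x^2 + x*(10 - 2*r) + 28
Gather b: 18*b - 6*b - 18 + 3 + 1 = 12*b - 14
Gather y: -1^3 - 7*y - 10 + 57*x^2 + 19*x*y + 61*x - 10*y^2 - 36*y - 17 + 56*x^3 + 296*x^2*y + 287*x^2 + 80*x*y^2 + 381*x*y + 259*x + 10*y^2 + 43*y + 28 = 56*x^3 + 344*x^2 + 80*x*y^2 + 320*x + y*(296*x^2 + 400*x)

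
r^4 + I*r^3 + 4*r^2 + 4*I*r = r*(r - 2*I)*(r + I)*(r + 2*I)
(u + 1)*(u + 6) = u^2 + 7*u + 6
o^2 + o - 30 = (o - 5)*(o + 6)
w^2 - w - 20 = (w - 5)*(w + 4)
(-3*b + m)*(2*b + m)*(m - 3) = -6*b^2*m + 18*b^2 - b*m^2 + 3*b*m + m^3 - 3*m^2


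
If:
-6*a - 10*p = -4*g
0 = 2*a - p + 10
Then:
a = p/2 - 5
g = 13*p/4 - 15/2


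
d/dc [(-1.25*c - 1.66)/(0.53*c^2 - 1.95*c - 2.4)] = (0.6625*c^2 + 1.7596*c - 0.237)/(0.2809*c^4 - 2.067*c^3 + 1.2585*c^2 + 9.36*c + 5.76)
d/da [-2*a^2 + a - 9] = 1 - 4*a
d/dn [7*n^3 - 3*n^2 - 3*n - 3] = 21*n^2 - 6*n - 3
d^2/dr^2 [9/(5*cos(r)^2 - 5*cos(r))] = 9*(-(1 - cos(2*r))^2 - 15*cos(r)/4 - 3*cos(2*r)/2 + 3*cos(3*r)/4 + 9/2)/(5*(cos(r) - 1)^3*cos(r)^3)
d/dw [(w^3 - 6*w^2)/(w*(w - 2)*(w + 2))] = 2*(3*w^2 - 4*w + 12)/(w^4 - 8*w^2 + 16)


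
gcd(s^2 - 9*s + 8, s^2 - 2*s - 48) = s - 8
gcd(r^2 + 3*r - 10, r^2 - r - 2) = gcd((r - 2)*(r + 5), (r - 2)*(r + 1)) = r - 2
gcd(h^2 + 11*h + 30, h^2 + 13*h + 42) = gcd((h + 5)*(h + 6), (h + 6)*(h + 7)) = h + 6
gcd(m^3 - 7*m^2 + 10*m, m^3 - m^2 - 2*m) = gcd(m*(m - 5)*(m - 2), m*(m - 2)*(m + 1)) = m^2 - 2*m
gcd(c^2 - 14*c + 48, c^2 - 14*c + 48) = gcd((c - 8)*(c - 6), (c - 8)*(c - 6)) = c^2 - 14*c + 48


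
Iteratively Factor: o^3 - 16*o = (o - 4)*(o^2 + 4*o) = (o - 4)*(o + 4)*(o)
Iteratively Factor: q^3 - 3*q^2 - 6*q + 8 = (q - 4)*(q^2 + q - 2) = (q - 4)*(q - 1)*(q + 2)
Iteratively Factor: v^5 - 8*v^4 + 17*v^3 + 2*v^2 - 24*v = (v - 2)*(v^4 - 6*v^3 + 5*v^2 + 12*v) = (v - 3)*(v - 2)*(v^3 - 3*v^2 - 4*v) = (v - 3)*(v - 2)*(v + 1)*(v^2 - 4*v) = v*(v - 3)*(v - 2)*(v + 1)*(v - 4)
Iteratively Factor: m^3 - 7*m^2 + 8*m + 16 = (m - 4)*(m^2 - 3*m - 4) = (m - 4)^2*(m + 1)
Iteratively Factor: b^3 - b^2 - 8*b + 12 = (b + 3)*(b^2 - 4*b + 4) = (b - 2)*(b + 3)*(b - 2)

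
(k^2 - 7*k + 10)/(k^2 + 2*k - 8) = (k - 5)/(k + 4)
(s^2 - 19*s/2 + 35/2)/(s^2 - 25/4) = 2*(s - 7)/(2*s + 5)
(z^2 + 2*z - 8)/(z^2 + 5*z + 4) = (z - 2)/(z + 1)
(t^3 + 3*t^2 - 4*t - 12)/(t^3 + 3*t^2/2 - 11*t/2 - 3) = 2*(t + 2)/(2*t + 1)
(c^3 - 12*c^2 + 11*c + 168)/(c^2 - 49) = (c^2 - 5*c - 24)/(c + 7)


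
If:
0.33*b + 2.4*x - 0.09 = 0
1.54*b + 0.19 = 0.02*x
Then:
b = -0.12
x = 0.05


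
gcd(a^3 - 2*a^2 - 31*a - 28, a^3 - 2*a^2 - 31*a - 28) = a^3 - 2*a^2 - 31*a - 28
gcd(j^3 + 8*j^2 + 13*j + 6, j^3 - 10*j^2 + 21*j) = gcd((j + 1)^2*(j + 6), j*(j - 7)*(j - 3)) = 1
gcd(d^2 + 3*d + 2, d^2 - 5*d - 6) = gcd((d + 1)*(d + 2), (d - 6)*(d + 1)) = d + 1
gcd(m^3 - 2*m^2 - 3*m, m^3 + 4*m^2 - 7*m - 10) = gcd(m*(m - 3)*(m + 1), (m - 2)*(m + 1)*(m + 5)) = m + 1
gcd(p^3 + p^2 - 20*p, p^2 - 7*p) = p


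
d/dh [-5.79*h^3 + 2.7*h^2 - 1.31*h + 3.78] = -17.37*h^2 + 5.4*h - 1.31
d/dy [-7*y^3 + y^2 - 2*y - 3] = -21*y^2 + 2*y - 2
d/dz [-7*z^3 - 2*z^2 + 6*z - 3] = -21*z^2 - 4*z + 6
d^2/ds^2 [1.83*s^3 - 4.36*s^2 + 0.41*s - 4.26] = 10.98*s - 8.72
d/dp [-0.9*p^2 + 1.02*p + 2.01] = 1.02 - 1.8*p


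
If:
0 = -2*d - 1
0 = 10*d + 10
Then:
No Solution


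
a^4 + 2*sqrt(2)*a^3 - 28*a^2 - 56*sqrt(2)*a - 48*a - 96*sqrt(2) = (a - 6)*(a + 2)*(a + 4)*(a + 2*sqrt(2))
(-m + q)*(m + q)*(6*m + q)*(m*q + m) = -6*m^4*q - 6*m^4 - m^3*q^2 - m^3*q + 6*m^2*q^3 + 6*m^2*q^2 + m*q^4 + m*q^3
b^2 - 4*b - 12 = (b - 6)*(b + 2)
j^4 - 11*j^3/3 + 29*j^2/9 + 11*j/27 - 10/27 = (j - 2)*(j - 5/3)*(j - 1/3)*(j + 1/3)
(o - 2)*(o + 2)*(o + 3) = o^3 + 3*o^2 - 4*o - 12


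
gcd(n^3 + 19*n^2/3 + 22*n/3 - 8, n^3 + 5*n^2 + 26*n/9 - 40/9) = n^2 + 10*n/3 - 8/3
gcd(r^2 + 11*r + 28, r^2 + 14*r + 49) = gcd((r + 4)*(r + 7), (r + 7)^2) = r + 7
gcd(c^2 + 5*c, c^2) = c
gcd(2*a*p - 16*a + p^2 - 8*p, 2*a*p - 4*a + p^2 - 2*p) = 2*a + p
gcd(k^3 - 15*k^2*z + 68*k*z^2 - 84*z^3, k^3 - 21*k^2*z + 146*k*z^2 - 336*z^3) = k^2 - 13*k*z + 42*z^2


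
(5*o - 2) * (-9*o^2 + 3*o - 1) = -45*o^3 + 33*o^2 - 11*o + 2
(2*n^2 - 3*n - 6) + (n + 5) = 2*n^2 - 2*n - 1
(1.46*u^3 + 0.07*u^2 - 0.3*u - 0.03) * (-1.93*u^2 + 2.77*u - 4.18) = -2.8178*u^5 + 3.9091*u^4 - 5.3299*u^3 - 1.0657*u^2 + 1.1709*u + 0.1254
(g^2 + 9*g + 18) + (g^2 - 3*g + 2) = 2*g^2 + 6*g + 20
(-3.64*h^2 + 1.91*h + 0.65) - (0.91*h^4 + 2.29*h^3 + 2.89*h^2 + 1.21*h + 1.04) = -0.91*h^4 - 2.29*h^3 - 6.53*h^2 + 0.7*h - 0.39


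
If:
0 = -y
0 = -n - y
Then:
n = 0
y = 0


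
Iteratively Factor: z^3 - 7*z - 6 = (z - 3)*(z^2 + 3*z + 2) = (z - 3)*(z + 1)*(z + 2)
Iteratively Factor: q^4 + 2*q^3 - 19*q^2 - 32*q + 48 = (q - 1)*(q^3 + 3*q^2 - 16*q - 48) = (q - 1)*(q + 4)*(q^2 - q - 12) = (q - 1)*(q + 3)*(q + 4)*(q - 4)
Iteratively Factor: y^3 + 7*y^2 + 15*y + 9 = (y + 1)*(y^2 + 6*y + 9) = (y + 1)*(y + 3)*(y + 3)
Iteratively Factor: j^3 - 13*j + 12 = (j - 3)*(j^2 + 3*j - 4) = (j - 3)*(j - 1)*(j + 4)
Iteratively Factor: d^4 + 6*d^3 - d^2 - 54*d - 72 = (d - 3)*(d^3 + 9*d^2 + 26*d + 24) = (d - 3)*(d + 4)*(d^2 + 5*d + 6) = (d - 3)*(d + 3)*(d + 4)*(d + 2)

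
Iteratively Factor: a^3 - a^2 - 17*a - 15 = (a + 1)*(a^2 - 2*a - 15) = (a + 1)*(a + 3)*(a - 5)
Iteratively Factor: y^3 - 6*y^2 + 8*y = (y)*(y^2 - 6*y + 8) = y*(y - 2)*(y - 4)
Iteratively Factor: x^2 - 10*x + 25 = (x - 5)*(x - 5)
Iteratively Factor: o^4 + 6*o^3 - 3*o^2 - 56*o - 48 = (o + 4)*(o^3 + 2*o^2 - 11*o - 12) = (o + 4)^2*(o^2 - 2*o - 3) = (o + 1)*(o + 4)^2*(o - 3)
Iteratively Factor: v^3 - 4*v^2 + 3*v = (v - 3)*(v^2 - v) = v*(v - 3)*(v - 1)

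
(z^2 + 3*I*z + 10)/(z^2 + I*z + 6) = (z + 5*I)/(z + 3*I)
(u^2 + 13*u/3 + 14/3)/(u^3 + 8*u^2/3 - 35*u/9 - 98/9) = 3*(u + 2)/(3*u^2 + u - 14)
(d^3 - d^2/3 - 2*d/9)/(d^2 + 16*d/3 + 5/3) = d*(3*d - 2)/(3*(d + 5))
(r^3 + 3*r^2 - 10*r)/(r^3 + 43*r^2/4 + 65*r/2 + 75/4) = 4*r*(r - 2)/(4*r^2 + 23*r + 15)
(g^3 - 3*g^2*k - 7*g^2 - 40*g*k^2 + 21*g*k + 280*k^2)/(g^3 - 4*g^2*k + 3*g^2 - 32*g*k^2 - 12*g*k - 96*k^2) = (g^2 + 5*g*k - 7*g - 35*k)/(g^2 + 4*g*k + 3*g + 12*k)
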